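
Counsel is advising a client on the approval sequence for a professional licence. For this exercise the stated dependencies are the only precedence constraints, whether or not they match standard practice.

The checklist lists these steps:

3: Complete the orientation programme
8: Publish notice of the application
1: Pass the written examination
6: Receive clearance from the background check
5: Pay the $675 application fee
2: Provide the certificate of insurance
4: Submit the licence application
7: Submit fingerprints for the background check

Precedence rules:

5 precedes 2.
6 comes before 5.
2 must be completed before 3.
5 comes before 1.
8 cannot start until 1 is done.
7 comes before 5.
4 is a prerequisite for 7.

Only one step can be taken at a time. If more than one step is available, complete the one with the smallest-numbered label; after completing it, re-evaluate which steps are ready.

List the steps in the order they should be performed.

4 and 6 have no prerequisites; 4 has the earlier label, so 4 is first.
7 now also ready, so the ready set is {6, 7}; 6 has the earlier label → 6.
7 is the only step now ready → 7.
5 needed 6 and 7, now all done → 5.
1 and 2 are both available; 1 has the earlier label → 1.
8 now also ready, so the ready set is {2, 8}; 2 has the earlier label → 2.
3 now also ready, so the ready set is {3, 8}; 3 has the earlier label → 3.
8 is the only step now ready → 8.

4, 6, 7, 5, 1, 2, 3, 8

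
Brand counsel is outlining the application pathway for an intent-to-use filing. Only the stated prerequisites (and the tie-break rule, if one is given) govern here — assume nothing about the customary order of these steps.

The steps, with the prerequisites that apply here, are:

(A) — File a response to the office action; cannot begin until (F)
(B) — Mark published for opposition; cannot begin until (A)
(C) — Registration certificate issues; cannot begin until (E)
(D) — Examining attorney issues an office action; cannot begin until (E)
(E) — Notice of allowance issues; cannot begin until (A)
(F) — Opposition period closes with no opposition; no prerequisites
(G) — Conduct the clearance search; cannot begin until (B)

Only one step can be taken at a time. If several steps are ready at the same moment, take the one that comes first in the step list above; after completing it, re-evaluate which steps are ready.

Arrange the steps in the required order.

(F), (A), (B), (E), (C), (D), (G)

(F) has no prerequisites → (F) first.
Next only (A) has its prerequisites met → (A).
(B) and (E) are both available; (B) is listed earlier → (B).
Now (E) and (G) have their prerequisites met. (E) is listed earlier, so (E) next.
(C) and (D) now also ready, so the ready set is {(C), (D), (G)}; (C) is listed earlier → (C).
Ready: (D) and (G). (D) is listed earlier → (D).
Next only (G) has its prerequisites met → (G).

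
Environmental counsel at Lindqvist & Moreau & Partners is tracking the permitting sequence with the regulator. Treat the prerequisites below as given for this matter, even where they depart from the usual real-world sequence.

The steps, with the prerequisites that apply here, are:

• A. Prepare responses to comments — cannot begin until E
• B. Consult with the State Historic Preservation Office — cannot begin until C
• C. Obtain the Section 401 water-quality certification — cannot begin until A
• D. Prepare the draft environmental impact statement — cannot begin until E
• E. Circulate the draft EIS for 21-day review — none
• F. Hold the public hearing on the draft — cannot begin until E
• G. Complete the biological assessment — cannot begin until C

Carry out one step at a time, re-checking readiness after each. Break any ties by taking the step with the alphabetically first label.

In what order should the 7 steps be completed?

E has no prerequisites → E first.
Now A, D and F have their prerequisites met. A has the earlier label, so A next.
C, D and F are all available; C has the earlier label → C.
Ready: B, D, F and G. B has the earlier label → B.
Now D, F and G have their prerequisites met. D has the earlier label, so D next.
Ready: F and G. F has the earlier label → F.
G needed C, now all done → G.

E, A, C, B, D, F, G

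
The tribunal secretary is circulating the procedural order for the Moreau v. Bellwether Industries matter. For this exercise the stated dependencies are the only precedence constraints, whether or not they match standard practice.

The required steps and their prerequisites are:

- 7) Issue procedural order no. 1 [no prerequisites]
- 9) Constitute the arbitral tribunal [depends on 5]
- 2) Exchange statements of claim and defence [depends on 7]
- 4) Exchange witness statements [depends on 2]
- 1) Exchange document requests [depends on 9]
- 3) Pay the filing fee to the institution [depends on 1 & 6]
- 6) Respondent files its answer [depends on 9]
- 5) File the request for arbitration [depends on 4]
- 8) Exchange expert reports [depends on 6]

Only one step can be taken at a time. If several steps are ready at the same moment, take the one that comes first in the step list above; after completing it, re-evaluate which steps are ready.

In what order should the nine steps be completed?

7 is the only step with nothing outstanding, so it goes first.
2 needed 7, now all done → 2.
That leaves 4 as the only ready step → 4.
5 is the only step now ready → 5.
9 needed 5, now all done → 9.
Now 1 and 6 have their prerequisites met. 1 is listed earlier, so 1 next.
6 is the only step now ready → 6.
Now 3 and 8 have their prerequisites met. 3 is listed earlier, so 3 next.
8 needed 6, now all done → 8.

7, 2, 4, 5, 9, 1, 6, 3, 8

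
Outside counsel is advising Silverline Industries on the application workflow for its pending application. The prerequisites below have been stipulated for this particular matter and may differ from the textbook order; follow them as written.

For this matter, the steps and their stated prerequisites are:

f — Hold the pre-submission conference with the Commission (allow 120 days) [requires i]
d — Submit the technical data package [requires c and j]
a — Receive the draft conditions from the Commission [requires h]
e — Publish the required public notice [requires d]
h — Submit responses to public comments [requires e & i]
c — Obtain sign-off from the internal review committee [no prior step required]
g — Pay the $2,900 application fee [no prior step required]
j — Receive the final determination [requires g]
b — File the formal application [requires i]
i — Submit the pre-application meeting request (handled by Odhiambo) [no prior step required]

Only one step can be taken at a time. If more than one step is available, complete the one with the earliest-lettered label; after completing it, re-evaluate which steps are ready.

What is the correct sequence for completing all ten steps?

Nothing is required for c, g and i. c has the earlier label → c first.
Ready: g and i. g has the earlier label → g.
i and j are both available; i has the earlier label → i.
b, f and j are all available; b has the earlier label → b.
Now f and j have their prerequisites met. f has the earlier label, so f next.
Next only j has its prerequisites met → j.
Next only d has its prerequisites met → d.
e needed d, now all done → e.
Next only h has its prerequisites met → h.
a needed h, now all done → a.

c, g, i, b, f, j, d, e, h, a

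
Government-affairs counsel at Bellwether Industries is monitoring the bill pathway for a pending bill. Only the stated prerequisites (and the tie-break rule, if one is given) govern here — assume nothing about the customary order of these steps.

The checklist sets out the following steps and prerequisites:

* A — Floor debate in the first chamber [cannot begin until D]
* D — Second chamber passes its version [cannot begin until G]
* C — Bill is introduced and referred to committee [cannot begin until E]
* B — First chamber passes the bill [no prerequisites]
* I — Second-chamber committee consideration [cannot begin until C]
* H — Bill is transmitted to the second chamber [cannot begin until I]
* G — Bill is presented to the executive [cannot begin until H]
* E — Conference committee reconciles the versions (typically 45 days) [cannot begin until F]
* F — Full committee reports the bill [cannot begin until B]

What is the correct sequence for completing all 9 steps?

Only B has no prerequisites, so it is first.
That leaves F as the only ready step → F.
E needed F, now all done → E.
That leaves C as the only ready step → C.
That leaves I as the only ready step → I.
H needed I, now all done → H.
G needed H, now all done → G.
D is the only step now ready → D.
That leaves A as the only ready step → A.

B, F, E, C, I, H, G, D, A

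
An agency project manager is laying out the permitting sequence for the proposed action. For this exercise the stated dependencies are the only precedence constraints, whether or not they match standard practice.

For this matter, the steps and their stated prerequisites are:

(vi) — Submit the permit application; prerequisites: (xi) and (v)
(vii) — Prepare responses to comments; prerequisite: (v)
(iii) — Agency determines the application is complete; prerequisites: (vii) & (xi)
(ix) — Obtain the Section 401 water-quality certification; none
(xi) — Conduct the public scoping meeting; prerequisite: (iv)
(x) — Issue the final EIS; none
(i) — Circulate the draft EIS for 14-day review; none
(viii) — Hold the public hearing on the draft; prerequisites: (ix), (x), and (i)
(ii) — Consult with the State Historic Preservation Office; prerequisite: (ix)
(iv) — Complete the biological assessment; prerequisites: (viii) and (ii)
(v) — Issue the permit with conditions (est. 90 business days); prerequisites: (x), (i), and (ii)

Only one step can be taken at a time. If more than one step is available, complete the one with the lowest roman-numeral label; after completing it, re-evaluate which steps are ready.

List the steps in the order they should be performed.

(i), (ix), (ii), (x), (v), (vii), (viii), (iv), (xi), (iii), (vi)

(i), (ix) and (x) have no prerequisites; (i) has the earlier label, so (i) is first.
Now (ix) and (x) have their prerequisites met. (ix) has the earlier label, so (ix) next.
Now (ii) and (x) have their prerequisites met. (ii) has the earlier label, so (ii) next.
That leaves (x) as the only ready step → (x).
(v) and (viii) are both available; (v) has the earlier label → (v).
Ready: (vii) and (viii). (vii) has the earlier label → (vii).
That leaves (viii) as the only ready step → (viii).
(iv) needed (ii) and (viii), now all done → (iv).
That leaves (xi) as the only ready step → (xi).
Ready: (iii) and (vi). (iii) has the earlier label → (iii).
That leaves (vi) as the only ready step → (vi).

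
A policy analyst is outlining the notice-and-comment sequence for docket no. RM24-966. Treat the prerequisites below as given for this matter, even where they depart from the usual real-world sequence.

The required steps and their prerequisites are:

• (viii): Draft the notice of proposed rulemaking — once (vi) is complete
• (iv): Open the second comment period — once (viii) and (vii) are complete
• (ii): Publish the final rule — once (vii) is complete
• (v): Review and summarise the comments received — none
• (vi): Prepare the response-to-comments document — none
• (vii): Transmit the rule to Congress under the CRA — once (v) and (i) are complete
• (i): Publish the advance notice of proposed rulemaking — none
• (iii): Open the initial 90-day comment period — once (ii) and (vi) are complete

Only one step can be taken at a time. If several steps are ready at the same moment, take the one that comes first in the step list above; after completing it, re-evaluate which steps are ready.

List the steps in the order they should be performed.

(v), (vi), (viii), (i), (vii), (iv), (ii), (iii)

(v), (vi) and (i) have no prerequisites; (v) is listed earlier, so (v) is first.
Now (vi) and (i) have their prerequisites met. (vi) is listed earlier, so (vi) next.
(viii) now also ready, so the ready set is {(viii), (i)}; (viii) is listed earlier → (viii).
Next only (i) has its prerequisites met → (i).
(vii) is the only step now ready → (vii).
(iv) and (ii) are both available; (iv) is listed earlier → (iv).
(ii) needed (vii), now all done → (ii).
Next only (iii) has its prerequisites met → (iii).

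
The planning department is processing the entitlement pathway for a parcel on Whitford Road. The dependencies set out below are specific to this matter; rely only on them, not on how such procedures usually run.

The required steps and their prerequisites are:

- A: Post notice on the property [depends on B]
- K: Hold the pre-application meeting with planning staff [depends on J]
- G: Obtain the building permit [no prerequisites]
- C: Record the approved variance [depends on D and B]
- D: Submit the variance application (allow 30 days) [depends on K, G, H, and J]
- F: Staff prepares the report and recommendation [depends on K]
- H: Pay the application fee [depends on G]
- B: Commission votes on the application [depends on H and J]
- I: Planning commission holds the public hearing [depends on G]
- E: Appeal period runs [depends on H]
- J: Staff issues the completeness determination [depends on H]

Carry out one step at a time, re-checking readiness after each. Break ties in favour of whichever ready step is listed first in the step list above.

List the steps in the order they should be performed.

G has no prerequisites → G first.
Now H and I have their prerequisites met. H is listed earlier, so H next.
E and J now also ready, so the ready set is {I, E, J}; I is listed earlier → I.
Now E and J have their prerequisites met. E is listed earlier, so E next.
J is the only step now ready → J.
Ready: K and B. K is listed earlier → K.
Ready: D, F and B. D is listed earlier → D.
Ready: F and B. F is listed earlier → F.
That leaves B as the only ready step → B.
Now A and C have their prerequisites met. A is listed earlier, so A next.
That leaves C as the only ready step → C.

G H I E J K D F B A C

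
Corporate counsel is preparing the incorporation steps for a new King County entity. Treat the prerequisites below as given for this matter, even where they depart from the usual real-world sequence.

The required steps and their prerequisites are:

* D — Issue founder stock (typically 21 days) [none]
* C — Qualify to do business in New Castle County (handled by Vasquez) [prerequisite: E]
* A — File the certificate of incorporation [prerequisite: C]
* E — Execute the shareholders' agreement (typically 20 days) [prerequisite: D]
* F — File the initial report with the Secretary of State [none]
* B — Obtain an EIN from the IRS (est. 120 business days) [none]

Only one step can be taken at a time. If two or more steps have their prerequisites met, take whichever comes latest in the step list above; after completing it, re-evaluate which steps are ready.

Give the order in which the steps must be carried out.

B → F → D → E → C → A

Nothing is required for B, F and D. B is listed later → B first.
Now F and D have their prerequisites met. F is listed later, so F next.
That leaves D as the only ready step → D.
E needed D, now all done → E.
Next only C has its prerequisites met → C.
Next only A has its prerequisites met → A.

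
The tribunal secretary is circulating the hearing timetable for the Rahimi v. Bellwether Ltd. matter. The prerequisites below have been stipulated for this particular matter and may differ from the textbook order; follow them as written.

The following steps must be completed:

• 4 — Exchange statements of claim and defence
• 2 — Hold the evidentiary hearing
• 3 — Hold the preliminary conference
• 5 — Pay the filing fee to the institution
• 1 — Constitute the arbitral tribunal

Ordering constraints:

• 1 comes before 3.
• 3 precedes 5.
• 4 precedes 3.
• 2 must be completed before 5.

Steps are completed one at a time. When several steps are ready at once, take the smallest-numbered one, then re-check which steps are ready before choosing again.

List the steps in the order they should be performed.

1, 2, 4, 3, 5

Nothing is required for 1, 2 and 4. 1 has the earlier label → 1 first.
2 and 4 are both available; 2 has the earlier label → 2.
That leaves 4 as the only ready step → 4.
That leaves 3 as the only ready step → 3.
5 needed 2 and 3, now all done → 5.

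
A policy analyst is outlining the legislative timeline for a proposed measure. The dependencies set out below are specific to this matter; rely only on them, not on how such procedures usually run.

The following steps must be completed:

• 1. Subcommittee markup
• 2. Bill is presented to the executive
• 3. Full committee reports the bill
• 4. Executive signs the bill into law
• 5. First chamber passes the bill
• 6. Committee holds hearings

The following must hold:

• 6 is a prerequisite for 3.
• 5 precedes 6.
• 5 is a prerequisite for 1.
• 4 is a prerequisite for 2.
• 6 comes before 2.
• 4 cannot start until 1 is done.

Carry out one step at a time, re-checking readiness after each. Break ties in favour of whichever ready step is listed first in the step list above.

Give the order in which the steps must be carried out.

5 1 4 6 2 3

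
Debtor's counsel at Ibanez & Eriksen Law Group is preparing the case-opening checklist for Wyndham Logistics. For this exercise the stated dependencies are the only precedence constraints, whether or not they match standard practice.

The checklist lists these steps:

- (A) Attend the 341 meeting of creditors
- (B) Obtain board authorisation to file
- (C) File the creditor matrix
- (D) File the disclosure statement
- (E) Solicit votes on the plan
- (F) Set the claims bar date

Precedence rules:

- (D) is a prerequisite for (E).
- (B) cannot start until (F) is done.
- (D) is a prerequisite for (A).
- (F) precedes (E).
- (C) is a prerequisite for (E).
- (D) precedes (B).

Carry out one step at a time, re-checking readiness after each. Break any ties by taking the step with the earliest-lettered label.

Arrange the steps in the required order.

Nothing is required for (C), (D) and (F). (C) has the earlier label → (C) first.
Now (D) and (F) have their prerequisites met. (D) has the earlier label, so (D) next.
(A) now also ready, so the ready set is {(A), (F)}; (A) has the earlier label → (A).
(F) is the only step now ready → (F).
Ready: (B) and (E). (B) has the earlier label → (B).
(E) is the only step now ready → (E).

(C), (D), (A), (F), (B), (E)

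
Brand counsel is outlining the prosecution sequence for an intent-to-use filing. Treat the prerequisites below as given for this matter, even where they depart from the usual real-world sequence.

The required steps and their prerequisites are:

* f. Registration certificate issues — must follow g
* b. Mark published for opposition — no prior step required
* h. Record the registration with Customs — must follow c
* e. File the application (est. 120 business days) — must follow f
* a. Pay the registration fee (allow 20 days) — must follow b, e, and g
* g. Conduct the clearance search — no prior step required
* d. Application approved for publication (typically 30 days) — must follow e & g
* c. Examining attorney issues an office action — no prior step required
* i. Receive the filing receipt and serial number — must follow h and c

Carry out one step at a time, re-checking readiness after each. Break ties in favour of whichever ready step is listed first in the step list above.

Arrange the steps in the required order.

b, g, f, e, a, d, c, h, i

Nothing is required for b, g and c. b is listed earlier → b first.
Ready: g and c. g is listed earlier → g.
f now also ready, so the ready set is {f, c}; f is listed earlier → f.
e now also ready, so the ready set is {e, c}; e is listed earlier → e.
a and d now also ready, so the ready set is {a, d, c}; a is listed earlier → a.
d and c are both available; d is listed earlier → d.
That leaves c as the only ready step → c.
h needed c, now all done → h.
Next only i has its prerequisites met → i.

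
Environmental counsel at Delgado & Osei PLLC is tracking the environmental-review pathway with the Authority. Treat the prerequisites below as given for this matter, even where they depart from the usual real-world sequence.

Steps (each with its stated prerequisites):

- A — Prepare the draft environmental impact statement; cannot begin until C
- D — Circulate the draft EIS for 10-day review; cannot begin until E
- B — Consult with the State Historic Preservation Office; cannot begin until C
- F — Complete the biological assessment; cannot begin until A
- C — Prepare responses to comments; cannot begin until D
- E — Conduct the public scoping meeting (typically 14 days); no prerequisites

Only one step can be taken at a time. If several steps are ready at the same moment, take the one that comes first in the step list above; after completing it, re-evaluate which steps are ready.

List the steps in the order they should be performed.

E → D → C → A → B → F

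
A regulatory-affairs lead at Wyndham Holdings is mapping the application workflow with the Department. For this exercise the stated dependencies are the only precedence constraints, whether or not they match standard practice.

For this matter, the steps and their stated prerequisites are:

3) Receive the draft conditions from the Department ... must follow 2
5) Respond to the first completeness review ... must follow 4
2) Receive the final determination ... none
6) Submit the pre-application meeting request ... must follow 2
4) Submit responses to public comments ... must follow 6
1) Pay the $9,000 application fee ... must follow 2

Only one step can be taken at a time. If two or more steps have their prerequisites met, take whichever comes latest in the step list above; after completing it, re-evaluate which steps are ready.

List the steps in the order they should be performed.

2, 1, 6, 4, 5, 3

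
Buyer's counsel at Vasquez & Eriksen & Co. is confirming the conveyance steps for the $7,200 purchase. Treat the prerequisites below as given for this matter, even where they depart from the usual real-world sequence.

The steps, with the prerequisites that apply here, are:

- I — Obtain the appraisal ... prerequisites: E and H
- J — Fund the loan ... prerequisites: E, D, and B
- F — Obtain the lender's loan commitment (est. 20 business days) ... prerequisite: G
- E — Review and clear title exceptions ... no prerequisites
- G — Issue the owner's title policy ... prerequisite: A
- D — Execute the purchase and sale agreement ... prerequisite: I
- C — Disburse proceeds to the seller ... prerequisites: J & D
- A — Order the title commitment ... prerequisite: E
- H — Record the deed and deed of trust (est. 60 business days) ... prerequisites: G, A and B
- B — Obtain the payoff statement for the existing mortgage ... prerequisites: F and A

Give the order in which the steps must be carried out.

E has no prerequisites → E first.
That leaves A as the only ready step → A.
G needed A, now all done → G.
F is the only step now ready → F.
B is the only step now ready → B.
That leaves H as the only ready step → H.
That leaves I as the only ready step → I.
Next only D has its prerequisites met → D.
J needed E, D and B, now all done → J.
C needed J and D, now all done → C.

E, A, G, F, B, H, I, D, J, C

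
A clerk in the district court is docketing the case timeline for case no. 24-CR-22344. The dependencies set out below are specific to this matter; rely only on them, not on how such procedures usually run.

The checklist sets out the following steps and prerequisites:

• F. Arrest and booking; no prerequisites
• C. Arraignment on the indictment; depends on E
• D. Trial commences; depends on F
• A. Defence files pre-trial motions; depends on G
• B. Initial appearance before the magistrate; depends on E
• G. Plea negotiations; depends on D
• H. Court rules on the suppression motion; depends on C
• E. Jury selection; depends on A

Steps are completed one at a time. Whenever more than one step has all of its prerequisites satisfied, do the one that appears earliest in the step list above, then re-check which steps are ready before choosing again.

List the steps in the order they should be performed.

Only F has no prerequisites, so it is first.
D needed F, now all done → D.
Next only G has its prerequisites met → G.
A needed G, now all done → A.
That leaves E as the only ready step → E.
Ready: C and B. C is listed earlier → C.
Now B and H have their prerequisites met. B is listed earlier, so B next.
H needed C, now all done → H.

F, D, G, A, E, C, B, H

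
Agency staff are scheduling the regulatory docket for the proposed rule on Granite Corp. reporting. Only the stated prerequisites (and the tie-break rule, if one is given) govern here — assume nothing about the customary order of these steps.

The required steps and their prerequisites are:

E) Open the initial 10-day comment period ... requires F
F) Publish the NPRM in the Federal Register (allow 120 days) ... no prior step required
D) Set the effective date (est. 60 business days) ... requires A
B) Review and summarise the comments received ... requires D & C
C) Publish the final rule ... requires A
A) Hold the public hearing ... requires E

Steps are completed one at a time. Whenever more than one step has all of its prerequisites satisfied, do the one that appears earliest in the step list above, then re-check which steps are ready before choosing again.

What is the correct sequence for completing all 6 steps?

F, E, A, D, C, B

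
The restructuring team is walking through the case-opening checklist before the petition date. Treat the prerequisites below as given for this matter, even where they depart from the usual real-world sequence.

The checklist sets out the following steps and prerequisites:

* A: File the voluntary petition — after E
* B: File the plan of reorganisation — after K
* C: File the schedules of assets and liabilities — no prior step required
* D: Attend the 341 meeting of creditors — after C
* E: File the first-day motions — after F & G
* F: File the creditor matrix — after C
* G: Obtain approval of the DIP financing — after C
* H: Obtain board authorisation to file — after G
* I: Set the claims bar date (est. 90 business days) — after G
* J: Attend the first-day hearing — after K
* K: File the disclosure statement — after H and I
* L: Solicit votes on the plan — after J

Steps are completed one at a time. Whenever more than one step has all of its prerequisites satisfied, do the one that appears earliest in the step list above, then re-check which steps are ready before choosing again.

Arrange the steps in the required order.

Only C has no prerequisites, so it is first.
Now D, F and G have their prerequisites met. D is listed earlier, so D next.
Now F and G have their prerequisites met. F is listed earlier, so F next.
Next only G has its prerequisites met → G.
E, H and I are all available; E is listed earlier → E.
A now also ready, so the ready set is {A, H, I}; A is listed earlier → A.
H and I are both available; H is listed earlier → H.
I needed G, now all done → I.
K is the only step now ready → K.
B and J are both available; B is listed earlier → B.
J is the only step now ready → J.
That leaves L as the only ready step → L.

C, D, F, G, E, A, H, I, K, B, J, L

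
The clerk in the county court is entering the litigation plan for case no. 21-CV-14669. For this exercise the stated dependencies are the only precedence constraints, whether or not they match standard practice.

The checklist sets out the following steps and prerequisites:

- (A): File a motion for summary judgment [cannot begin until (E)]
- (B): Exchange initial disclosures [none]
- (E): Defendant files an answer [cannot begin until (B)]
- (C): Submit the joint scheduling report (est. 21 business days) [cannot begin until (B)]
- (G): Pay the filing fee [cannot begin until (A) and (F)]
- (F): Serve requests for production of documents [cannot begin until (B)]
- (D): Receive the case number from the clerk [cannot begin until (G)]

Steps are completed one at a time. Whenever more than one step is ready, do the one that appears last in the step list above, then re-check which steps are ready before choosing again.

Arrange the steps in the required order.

Only (B) has no prerequisites, so it is first.
(F), (C) and (E) are all available; (F) is listed later → (F).
Now (C) and (E) have their prerequisites met. (C) is listed later, so (C) next.
(E) needed (B), now all done → (E).
Next only (A) has its prerequisites met → (A).
(G) needed (F) and (A), now all done → (G).
Next only (D) has its prerequisites met → (D).

(B) (F) (C) (E) (A) (G) (D)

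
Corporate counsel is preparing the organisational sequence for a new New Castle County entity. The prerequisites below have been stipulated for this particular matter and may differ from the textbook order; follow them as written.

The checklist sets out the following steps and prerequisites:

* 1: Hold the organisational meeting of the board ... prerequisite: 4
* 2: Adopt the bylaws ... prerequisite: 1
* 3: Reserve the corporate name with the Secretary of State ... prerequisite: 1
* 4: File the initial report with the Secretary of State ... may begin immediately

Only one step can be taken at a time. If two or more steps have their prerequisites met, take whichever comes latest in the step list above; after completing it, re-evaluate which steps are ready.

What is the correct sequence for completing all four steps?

Only 4 has no prerequisites, so it is first.
Next only 1 has its prerequisites met → 1.
Now 3 and 2 have their prerequisites met. 3 is listed later, so 3 next.
2 needed 1, now all done → 2.

4, 1, 3, 2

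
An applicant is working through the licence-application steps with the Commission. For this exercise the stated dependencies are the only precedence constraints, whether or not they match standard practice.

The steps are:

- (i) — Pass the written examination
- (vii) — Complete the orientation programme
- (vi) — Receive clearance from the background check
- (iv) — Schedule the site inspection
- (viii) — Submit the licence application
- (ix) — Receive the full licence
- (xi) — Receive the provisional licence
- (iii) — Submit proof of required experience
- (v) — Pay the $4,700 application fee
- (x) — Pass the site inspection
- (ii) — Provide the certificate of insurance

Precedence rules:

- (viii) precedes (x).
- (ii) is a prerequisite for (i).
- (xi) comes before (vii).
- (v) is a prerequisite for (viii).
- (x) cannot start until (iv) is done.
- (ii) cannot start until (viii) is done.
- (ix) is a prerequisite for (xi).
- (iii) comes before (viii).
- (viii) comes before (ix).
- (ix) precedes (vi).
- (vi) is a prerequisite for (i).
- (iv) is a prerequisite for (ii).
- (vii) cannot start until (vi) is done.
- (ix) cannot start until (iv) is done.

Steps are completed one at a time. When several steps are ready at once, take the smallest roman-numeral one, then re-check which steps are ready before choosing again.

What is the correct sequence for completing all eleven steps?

(iii), (iv), (v), (viii), (ii), (ix), (vi), (i), (x), (xi), (vii)

(iii), (iv) and (v) have no prerequisites; (iii) has the earlier label, so (iii) is first.
Now (iv) and (v) have their prerequisites met. (iv) has the earlier label, so (iv) next.
Next only (v) has its prerequisites met → (v).
Next only (viii) has its prerequisites met → (viii).
(ii), (ix) and (x) are all available; (ii) has the earlier label → (ii).
Ready: (ix) and (x). (ix) has the earlier label → (ix).
Now (vi), (x) and (xi) have their prerequisites met. (vi) has the earlier label, so (vi) next.
Now (i), (x) and (xi) have their prerequisites met. (i) has the earlier label, so (i) next.
Ready: (x) and (xi). (x) has the earlier label → (x).
(xi) is the only step now ready → (xi).
(vii) is the only step now ready → (vii).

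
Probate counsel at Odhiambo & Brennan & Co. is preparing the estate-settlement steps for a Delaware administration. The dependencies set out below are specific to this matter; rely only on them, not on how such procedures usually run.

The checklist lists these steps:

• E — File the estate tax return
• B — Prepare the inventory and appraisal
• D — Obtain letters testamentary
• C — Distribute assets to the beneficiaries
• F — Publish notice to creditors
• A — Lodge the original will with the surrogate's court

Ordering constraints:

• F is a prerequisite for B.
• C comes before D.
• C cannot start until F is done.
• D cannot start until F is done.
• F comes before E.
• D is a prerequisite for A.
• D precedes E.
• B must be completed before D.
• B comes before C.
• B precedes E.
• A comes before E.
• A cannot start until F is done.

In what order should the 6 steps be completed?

F has no prerequisites → F first.
Next only B has its prerequisites met → B.
C needed B and F, now all done → C.
Next only D has its prerequisites met → D.
A is the only step now ready → A.
Next only E has its prerequisites met → E.

F → B → C → D → A → E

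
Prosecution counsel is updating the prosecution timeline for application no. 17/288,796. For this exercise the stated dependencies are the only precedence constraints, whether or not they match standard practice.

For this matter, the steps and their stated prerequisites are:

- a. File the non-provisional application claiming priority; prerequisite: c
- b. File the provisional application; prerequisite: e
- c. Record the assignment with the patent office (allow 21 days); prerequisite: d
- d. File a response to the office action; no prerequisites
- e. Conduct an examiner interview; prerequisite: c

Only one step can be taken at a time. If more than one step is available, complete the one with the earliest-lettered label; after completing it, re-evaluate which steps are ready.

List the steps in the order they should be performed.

d c a e b

Only d has no prerequisites, so it is first.
c needed d, now all done → c.
a and e are both available; a has the earlier label → a.
Next only e has its prerequisites met → e.
b needed e, now all done → b.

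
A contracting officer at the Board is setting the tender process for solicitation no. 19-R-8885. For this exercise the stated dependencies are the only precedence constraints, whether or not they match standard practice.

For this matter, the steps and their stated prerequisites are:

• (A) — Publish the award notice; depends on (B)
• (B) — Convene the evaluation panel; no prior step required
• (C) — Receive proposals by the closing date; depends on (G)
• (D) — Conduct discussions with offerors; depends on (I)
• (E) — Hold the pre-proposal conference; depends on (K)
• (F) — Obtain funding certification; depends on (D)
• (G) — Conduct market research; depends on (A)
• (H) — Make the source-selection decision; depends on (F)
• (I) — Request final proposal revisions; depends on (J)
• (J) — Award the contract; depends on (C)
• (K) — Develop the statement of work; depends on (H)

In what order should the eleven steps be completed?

(B) has no prerequisites → (B) first.
(A) is the only step now ready → (A).
Next only (G) has its prerequisites met → (G).
That leaves (C) as the only ready step → (C).
(J) is the only step now ready → (J).
(I) is the only step now ready → (I).
That leaves (D) as the only ready step → (D).
(F) needed (D), now all done → (F).
(H) is the only step now ready → (H).
(K) needed (H), now all done → (K).
(E) needed (K), now all done → (E).

(B) (A) (G) (C) (J) (I) (D) (F) (H) (K) (E)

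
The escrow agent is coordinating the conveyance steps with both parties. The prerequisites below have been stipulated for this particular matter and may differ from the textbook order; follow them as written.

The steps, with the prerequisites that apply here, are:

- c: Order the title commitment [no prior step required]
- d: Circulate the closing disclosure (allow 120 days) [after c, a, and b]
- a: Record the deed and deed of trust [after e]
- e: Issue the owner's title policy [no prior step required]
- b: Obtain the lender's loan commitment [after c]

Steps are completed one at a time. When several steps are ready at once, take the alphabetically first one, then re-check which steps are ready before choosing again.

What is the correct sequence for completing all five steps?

c → b → e → a → d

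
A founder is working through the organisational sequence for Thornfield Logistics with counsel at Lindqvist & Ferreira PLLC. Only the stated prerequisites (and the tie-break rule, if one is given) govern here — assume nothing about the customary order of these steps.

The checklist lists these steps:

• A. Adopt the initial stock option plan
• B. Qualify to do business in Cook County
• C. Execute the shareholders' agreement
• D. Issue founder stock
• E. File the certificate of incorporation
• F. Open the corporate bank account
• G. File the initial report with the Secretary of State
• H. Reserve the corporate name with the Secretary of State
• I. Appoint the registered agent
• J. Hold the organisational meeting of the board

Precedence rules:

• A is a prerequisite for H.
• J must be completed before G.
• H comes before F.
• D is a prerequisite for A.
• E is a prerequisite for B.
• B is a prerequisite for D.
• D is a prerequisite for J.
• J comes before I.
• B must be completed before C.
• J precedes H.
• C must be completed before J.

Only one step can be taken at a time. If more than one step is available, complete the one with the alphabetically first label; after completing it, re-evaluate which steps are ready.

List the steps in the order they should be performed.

Only E has no prerequisites, so it is first.
Next only B has its prerequisites met → B.
Ready: C and D. C has the earlier label → C.
D is the only step now ready → D.
A and J are both available; A has the earlier label → A.
That leaves J as the only ready step → J.
Now G, H and I have their prerequisites met. G has the earlier label, so G next.
Now H and I have their prerequisites met. H has the earlier label, so H next.
F and I are both available; F has the earlier label → F.
I is the only step now ready → I.

E, B, C, D, A, J, G, H, F, I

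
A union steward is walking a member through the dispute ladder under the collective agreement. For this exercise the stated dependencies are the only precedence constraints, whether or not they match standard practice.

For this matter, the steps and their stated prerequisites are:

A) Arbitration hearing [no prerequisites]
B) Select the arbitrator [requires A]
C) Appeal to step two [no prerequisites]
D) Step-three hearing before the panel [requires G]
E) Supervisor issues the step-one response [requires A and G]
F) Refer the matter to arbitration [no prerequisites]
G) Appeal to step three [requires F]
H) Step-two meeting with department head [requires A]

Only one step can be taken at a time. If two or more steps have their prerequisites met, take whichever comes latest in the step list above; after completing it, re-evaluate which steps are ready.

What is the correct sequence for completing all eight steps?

F, G, D, C, A, H, E, B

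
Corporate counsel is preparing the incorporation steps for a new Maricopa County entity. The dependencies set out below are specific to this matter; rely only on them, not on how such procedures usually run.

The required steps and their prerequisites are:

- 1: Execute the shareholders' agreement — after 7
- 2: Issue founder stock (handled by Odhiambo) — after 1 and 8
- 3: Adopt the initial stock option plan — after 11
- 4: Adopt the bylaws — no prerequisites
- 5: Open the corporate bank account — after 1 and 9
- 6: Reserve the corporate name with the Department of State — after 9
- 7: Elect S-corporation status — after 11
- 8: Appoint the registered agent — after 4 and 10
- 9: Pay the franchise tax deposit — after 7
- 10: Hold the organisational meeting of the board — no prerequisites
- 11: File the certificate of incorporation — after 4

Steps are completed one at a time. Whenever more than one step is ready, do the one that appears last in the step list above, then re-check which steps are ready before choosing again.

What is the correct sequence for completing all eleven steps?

10, 4, 11, 8, 7, 9, 6, 3, 1, 5, 2

Nothing is required for 10 and 4. 10 is listed later → 10 first.
Next only 4 has its prerequisites met → 4.
11 and 8 are both available; 11 is listed later → 11.
7 and 3 now also ready, so the ready set is {8, 7, 3}; 8 is listed later → 8.
Now 7 and 3 have their prerequisites met. 7 is listed later, so 7 next.
9 and 1 now also ready, so the ready set is {9, 3, 1}; 9 is listed later → 9.
6 now also ready, so the ready set is {6, 3, 1}; 6 is listed later → 6.
Now 3 and 1 have their prerequisites met. 3 is listed later, so 3 next.
That leaves 1 as the only ready step → 1.
Ready: 5 and 2. 5 is listed later → 5.
2 is the only step now ready → 2.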